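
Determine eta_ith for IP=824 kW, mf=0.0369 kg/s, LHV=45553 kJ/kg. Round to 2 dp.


eta_ith = (IP / (mf * LHV)) * 100
Denominator = 0.0369 * 45553 = 1680.9057 kW
eta_ith = (824 / 1680.9057) * 100 = 49.02%


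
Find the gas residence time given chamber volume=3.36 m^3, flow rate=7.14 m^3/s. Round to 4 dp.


tau = V / Q_flow
tau = 3.36 / 7.14 = 0.4706 s


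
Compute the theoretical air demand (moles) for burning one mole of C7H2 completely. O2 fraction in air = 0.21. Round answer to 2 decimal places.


Balanced combustion: C7H2 + 7.5 O2 -> 7 CO2 + 1 H2O
O2 needed = C + H/4 = 7 + 2/4 = 7.50 moles
Air moles = O2 / 0.21 = 7.50 / 0.21 = 35.71 moles air


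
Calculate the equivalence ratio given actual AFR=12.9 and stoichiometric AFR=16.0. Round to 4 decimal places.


phi = AFR_stoich / AFR_actual
phi = 16.0 / 12.9 = 1.2403


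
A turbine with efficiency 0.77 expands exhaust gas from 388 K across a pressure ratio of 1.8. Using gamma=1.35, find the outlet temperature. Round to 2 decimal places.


T_out = T_in * (1 - eta * (1 - PR^(-(gamma-1)/gamma)))
Exponent = -(1.35-1)/1.35 = -0.25925926
PR^exp = 1.8^(-0.25925926) = 0.85865408
Factor = 1 - 0.77*(1 - 0.85865408) = 0.89116364
T_out = 388 * 0.89116364 = 345.77 K


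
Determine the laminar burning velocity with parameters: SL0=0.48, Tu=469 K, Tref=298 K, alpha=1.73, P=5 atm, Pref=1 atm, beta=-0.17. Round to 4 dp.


SL = SL0 * (Tu/Tref)^alpha * (P/Pref)^beta
T ratio = 469/298 = 1.57382550
(T ratio)^alpha = 1.57382550^1.73 = 2.191467
(P/Pref)^beta = 5^(-0.17) = 0.760633
SL = 0.48 * 2.191467 * 0.760633 = 0.8001 m/s


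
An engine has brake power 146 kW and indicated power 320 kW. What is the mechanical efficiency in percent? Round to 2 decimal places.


eta_mech = (BP / IP) * 100
Ratio = 146 / 320 = 0.4563
eta_mech = 0.4563 * 100 = 45.63%


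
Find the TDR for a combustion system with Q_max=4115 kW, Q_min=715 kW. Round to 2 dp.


TDR = Q_max / Q_min
TDR = 4115 / 715 = 5.76


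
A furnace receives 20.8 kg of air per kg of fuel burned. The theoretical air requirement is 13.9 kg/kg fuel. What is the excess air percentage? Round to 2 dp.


Excess air = actual - stoichiometric = 20.8 - 13.9 = 6.90 kg/kg fuel
Excess air % = (excess / stoich) * 100 = (6.90 / 13.9) * 100 = 49.64%


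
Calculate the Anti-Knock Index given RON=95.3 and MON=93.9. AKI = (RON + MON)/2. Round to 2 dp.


AKI = (RON + MON) / 2
AKI = (95.3 + 93.9) / 2
AKI = 189.2 / 2 = 94.60


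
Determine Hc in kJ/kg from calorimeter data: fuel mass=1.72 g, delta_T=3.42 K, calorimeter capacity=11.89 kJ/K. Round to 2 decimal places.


Hc = C_cal * delta_T / m_fuel
Q_released = 11.89 * 3.42 = 40.6638 kJ
m_fuel = 1.72 g = 1.72/1000 kg = 0.001720 kg
Hc = 40.6638 / 0.001720 = 23641.74 kJ/kg


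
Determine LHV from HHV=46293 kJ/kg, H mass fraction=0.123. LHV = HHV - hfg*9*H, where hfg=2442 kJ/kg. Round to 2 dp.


LHV = HHV - hfg * 9 * H
Water correction = 2442 * 9 * 0.123 = 2703.294 kJ/kg
LHV = 46293 - 2703.294 = 43589.71 kJ/kg


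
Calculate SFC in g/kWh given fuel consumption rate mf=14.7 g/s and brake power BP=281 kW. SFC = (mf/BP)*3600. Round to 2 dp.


SFC = (mf / BP) * 3600
Rate = 14.7 / 281 = 0.052313 g/(s*kW)
SFC = 0.052313 * 3600 = 188.33 g/kWh


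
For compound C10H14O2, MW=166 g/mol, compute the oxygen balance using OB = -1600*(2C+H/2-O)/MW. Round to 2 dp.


OB = -1600 * (2C + H/2 - O) / MW
Inner = 2*10 + 14/2 - 2 = 25.00
OB = -1600 * 25.00 / 166 = -240.96%


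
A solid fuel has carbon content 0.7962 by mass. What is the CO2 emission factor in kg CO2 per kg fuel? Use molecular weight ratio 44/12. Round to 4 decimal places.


EF = C_frac * (M_CO2 / M_C)
EF = 0.7962 * (44/12)
EF = 0.7962 * 3.666667 = 2.9194 kg_CO2/kg_fuel


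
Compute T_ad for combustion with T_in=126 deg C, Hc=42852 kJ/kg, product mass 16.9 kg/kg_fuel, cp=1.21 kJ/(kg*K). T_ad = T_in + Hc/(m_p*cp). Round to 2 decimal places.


T_ad = T_in + Hc / (m_p * cp)
Denominator = 16.9 * 1.21 = 20.4490
Temperature rise = 42852 / 20.4490 = 2095.55 K
T_ad = 126 + 2095.55 = 2221.55 deg C


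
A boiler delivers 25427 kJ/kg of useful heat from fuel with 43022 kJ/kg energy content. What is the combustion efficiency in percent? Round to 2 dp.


Efficiency = (Q_useful / Q_fuel) * 100
Efficiency = (25427 / 43022) * 100
Efficiency = 0.5910 * 100 = 59.10%


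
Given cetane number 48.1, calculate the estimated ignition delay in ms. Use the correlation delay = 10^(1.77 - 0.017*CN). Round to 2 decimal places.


delay = 10^(1.77 - 0.017*CN)
Exponent = 1.77 - 0.017*48.1 = 0.9523
delay = 10^0.9523 = 8.96 ms


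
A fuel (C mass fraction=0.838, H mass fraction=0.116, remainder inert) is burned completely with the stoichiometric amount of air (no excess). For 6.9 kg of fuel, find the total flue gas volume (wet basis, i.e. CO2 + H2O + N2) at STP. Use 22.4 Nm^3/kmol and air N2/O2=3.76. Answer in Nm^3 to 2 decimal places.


Per kg fuel: CO2 = (C/12 kmol)*22.4 = (0.838/12)*22.4 = 1.56427 Nm^3
Per kg fuel: H2O = (H/2 kmol)*22.4 = (0.116/2)*22.4 = 1.29920 Nm^3
O2 needed per kg fuel = C/12 + H/4 = 0.838/12 + 0.116/4 = 0.09883333 kmol
Per kg fuel: N2 = O2*3.76*22.4 = 0.09883333*3.76*22.4 = 8.32414 Nm^3
Total per kg = 1.56427 + 1.29920 + 8.32414 = 11.18761 Nm^3
Total = 11.18761 * 6.9 = 77.19 Nm^3


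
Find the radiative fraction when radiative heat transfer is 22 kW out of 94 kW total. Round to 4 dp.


f_rad = Q_rad / Q_total
f_rad = 22 / 94 = 0.2340


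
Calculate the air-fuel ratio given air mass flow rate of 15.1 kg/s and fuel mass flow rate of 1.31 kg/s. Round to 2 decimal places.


AFR = m_air / m_fuel
AFR = 15.1 / 1.31 = 11.53


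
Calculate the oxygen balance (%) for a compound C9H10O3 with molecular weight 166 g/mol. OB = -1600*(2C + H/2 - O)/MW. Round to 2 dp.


OB = -1600 * (2C + H/2 - O) / MW
Inner = 2*9 + 10/2 - 3 = 20.00
OB = -1600 * 20.00 / 166 = -192.77%


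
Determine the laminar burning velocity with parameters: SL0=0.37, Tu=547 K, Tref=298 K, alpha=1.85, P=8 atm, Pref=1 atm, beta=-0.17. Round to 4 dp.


SL = SL0 * (Tu/Tref)^alpha * (P/Pref)^beta
T ratio = 547/298 = 1.83557047
(T ratio)^alpha = 1.83557047^1.85 = 3.075930
(P/Pref)^beta = 8^(-0.17) = 0.702222
SL = 0.37 * 3.075930 * 0.702222 = 0.7992 m/s


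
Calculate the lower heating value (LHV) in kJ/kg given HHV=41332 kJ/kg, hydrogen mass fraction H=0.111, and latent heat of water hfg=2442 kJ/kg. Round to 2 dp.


LHV = HHV - hfg * 9 * H
Water correction = 2442 * 9 * 0.111 = 2439.558 kJ/kg
LHV = 41332 - 2439.558 = 38892.44 kJ/kg


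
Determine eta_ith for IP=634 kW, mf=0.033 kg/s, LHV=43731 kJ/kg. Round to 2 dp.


eta_ith = (IP / (mf * LHV)) * 100
Denominator = 0.033 * 43731 = 1443.1230 kW
eta_ith = (634 / 1443.1230) * 100 = 43.93%


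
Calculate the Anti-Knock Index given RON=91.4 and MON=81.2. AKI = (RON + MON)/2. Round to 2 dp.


AKI = (RON + MON) / 2
AKI = (91.4 + 81.2) / 2
AKI = 172.6 / 2 = 86.30


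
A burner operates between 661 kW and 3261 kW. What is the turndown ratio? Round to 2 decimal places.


TDR = Q_max / Q_min
TDR = 3261 / 661 = 4.93


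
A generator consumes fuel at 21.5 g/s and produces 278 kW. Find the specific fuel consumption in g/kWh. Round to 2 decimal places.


SFC = (mf / BP) * 3600
Rate = 21.5 / 278 = 0.077338 g/(s*kW)
SFC = 0.077338 * 3600 = 278.42 g/kWh


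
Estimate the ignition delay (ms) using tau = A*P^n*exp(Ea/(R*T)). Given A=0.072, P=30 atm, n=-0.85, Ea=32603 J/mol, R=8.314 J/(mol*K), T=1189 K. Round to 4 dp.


tau = A * P^n * exp(Ea/(R*T))
P^n = 30^(-0.85) = 0.05551968
Ea/(R*T) = 32603/(8.314*1189) = 3.298114
exp(Ea/(R*T)) = 27.061558
tau = 0.072 * 0.05551968 * 27.061558 = 0.1082 ms


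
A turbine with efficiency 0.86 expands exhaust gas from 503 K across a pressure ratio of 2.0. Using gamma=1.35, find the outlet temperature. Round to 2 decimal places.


T_out = T_in * (1 - eta * (1 - PR^(-(gamma-1)/gamma)))
Exponent = -(1.35-1)/1.35 = -0.25925926
PR^exp = 2.0^(-0.25925926) = 0.83551680
Factor = 1 - 0.86*(1 - 0.83551680) = 0.85854445
T_out = 503 * 0.85854445 = 431.85 K


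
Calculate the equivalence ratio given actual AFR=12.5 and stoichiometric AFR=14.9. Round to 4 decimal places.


phi = AFR_stoich / AFR_actual
phi = 14.9 / 12.5 = 1.1920


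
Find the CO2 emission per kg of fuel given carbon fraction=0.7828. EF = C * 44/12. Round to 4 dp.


EF = C_frac * (M_CO2 / M_C)
EF = 0.7828 * (44/12)
EF = 0.7828 * 3.666667 = 2.8703 kg_CO2/kg_fuel


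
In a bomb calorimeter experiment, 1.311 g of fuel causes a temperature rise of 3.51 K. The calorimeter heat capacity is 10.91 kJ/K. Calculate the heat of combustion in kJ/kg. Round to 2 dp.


Hc = C_cal * delta_T / m_fuel
Q_released = 10.91 * 3.51 = 38.2941 kJ
m_fuel = 1.311 g = 1.311/1000 kg = 0.001311 kg
Hc = 38.2941 / 0.001311 = 29209.84 kJ/kg


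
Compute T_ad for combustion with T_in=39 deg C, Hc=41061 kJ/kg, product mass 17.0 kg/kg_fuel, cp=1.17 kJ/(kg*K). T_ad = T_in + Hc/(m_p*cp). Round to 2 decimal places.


T_ad = T_in + Hc / (m_p * cp)
Denominator = 17.0 * 1.17 = 19.8900
Temperature rise = 41061 / 19.8900 = 2064.40 K
T_ad = 39 + 2064.40 = 2103.40 deg C


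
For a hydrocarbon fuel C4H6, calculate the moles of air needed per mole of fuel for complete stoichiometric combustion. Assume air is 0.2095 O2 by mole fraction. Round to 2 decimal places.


Balanced combustion: C4H6 + 5.5 O2 -> 4 CO2 + 3 H2O
O2 needed = C + H/4 = 4 + 6/4 = 5.50 moles
Air moles = O2 / 0.2095 = 5.50 / 0.2095 = 26.25 moles air


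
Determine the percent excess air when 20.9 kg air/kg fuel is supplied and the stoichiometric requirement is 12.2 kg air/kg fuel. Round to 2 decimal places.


Excess air = actual - stoichiometric = 20.9 - 12.2 = 8.70 kg/kg fuel
Excess air % = (excess / stoich) * 100 = (8.70 / 12.2) * 100 = 71.31%


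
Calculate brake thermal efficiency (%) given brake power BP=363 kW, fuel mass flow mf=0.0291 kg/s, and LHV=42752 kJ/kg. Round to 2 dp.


eta_BTE = (BP / (mf * LHV)) * 100
Denominator = 0.0291 * 42752 = 1244.0832 kW
eta_BTE = (363 / 1244.0832) * 100 = 29.18%


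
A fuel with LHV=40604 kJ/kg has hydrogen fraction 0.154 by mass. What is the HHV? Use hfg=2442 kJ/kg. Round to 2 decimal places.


HHV = LHV + hfg * 9 * H
Water addition = 2442 * 9 * 0.154 = 3384.612 kJ/kg
HHV = 40604 + 3384.612 = 43988.61 kJ/kg


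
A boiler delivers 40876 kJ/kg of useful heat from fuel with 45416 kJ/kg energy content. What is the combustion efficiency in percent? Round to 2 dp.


Efficiency = (Q_useful / Q_fuel) * 100
Efficiency = (40876 / 45416) * 100
Efficiency = 0.9000 * 100 = 90.00%


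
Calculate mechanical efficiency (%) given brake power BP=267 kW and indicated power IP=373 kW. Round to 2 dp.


eta_mech = (BP / IP) * 100
Ratio = 267 / 373 = 0.7158
eta_mech = 0.7158 * 100 = 71.58%


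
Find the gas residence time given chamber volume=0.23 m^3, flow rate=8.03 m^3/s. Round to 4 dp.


tau = V / Q_flow
tau = 0.23 / 8.03 = 0.0286 s


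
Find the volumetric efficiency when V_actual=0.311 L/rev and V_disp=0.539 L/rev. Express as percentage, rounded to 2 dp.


eta_v = (V_actual / V_disp) * 100
Ratio = 0.311 / 0.539 = 0.5770
eta_v = 0.5770 * 100 = 57.70%


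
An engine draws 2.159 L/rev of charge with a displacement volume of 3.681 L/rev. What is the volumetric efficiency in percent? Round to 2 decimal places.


eta_v = (V_actual / V_disp) * 100
Ratio = 2.159 / 3.681 = 0.5865
eta_v = 0.5865 * 100 = 58.65%


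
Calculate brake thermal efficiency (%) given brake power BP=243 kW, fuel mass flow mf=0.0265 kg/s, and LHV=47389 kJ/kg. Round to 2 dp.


eta_BTE = (BP / (mf * LHV)) * 100
Denominator = 0.0265 * 47389 = 1255.8085 kW
eta_BTE = (243 / 1255.8085) * 100 = 19.35%


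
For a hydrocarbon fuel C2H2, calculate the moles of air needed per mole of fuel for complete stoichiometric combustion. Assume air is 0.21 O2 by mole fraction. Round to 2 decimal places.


Balanced combustion: C2H2 + 2.5 O2 -> 2 CO2 + 1 H2O
O2 needed = C + H/4 = 2 + 2/4 = 2.50 moles
Air moles = O2 / 0.21 = 2.50 / 0.21 = 11.90 moles air


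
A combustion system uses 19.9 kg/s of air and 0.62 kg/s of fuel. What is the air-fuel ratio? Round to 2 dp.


AFR = m_air / m_fuel
AFR = 19.9 / 0.62 = 32.10


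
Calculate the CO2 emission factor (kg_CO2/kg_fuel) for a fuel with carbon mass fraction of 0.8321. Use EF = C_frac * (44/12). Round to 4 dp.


EF = C_frac * (M_CO2 / M_C)
EF = 0.8321 * (44/12)
EF = 0.8321 * 3.666667 = 3.0510 kg_CO2/kg_fuel


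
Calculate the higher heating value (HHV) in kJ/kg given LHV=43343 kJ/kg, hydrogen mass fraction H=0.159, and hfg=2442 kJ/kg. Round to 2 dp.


HHV = LHV + hfg * 9 * H
Water addition = 2442 * 9 * 0.159 = 3494.502 kJ/kg
HHV = 43343 + 3494.502 = 46837.50 kJ/kg


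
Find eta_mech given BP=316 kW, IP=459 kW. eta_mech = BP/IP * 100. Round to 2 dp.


eta_mech = (BP / IP) * 100
Ratio = 316 / 459 = 0.6885
eta_mech = 0.6885 * 100 = 68.85%


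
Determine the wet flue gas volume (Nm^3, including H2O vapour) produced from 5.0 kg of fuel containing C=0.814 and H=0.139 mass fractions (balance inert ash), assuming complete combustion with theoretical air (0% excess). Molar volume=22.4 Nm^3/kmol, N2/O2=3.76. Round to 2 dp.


Per kg fuel: CO2 = (C/12 kmol)*22.4 = (0.814/12)*22.4 = 1.51947 Nm^3
Per kg fuel: H2O = (H/2 kmol)*22.4 = (0.139/2)*22.4 = 1.55680 Nm^3
O2 needed per kg fuel = C/12 + H/4 = 0.814/12 + 0.139/4 = 0.10258333 kmol
Per kg fuel: N2 = O2*3.76*22.4 = 0.10258333*3.76*22.4 = 8.63998 Nm^3
Total per kg = 1.51947 + 1.55680 + 8.63998 = 11.71625 Nm^3
Total = 11.71625 * 5.0 = 58.58 Nm^3


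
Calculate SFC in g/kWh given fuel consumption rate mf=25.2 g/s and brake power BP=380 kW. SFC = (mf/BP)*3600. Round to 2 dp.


SFC = (mf / BP) * 3600
Rate = 25.2 / 380 = 0.066316 g/(s*kW)
SFC = 0.066316 * 3600 = 238.74 g/kWh


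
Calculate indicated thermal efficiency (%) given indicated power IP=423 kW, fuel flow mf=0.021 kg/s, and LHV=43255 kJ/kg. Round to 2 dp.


eta_ith = (IP / (mf * LHV)) * 100
Denominator = 0.021 * 43255 = 908.3550 kW
eta_ith = (423 / 908.3550) * 100 = 46.57%


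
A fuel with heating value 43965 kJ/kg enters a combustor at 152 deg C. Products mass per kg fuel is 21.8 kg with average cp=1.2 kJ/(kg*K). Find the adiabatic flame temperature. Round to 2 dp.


T_ad = T_in + Hc / (m_p * cp)
Denominator = 21.8 * 1.2 = 26.1600
Temperature rise = 43965 / 26.1600 = 1680.62 K
T_ad = 152 + 1680.62 = 1832.62 deg C


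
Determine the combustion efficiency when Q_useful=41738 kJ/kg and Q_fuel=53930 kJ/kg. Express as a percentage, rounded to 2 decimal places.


Efficiency = (Q_useful / Q_fuel) * 100
Efficiency = (41738 / 53930) * 100
Efficiency = 0.7739 * 100 = 77.39%


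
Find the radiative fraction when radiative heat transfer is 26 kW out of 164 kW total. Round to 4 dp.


f_rad = Q_rad / Q_total
f_rad = 26 / 164 = 0.1585


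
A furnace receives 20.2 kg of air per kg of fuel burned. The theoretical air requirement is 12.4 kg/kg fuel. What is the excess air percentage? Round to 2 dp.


Excess air = actual - stoichiometric = 20.2 - 12.4 = 7.80 kg/kg fuel
Excess air % = (excess / stoich) * 100 = (7.80 / 12.4) * 100 = 62.90%


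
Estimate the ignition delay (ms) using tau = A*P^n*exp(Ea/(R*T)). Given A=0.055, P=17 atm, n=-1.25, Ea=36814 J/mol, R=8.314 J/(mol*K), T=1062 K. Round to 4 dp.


tau = A * P^n * exp(Ea/(R*T))
P^n = 17^(-1.25) = 0.02896936
Ea/(R*T) = 36814/(8.314*1062) = 4.169447
exp(Ea/(R*T)) = 64.679683
tau = 0.055 * 0.02896936 * 64.679683 = 0.1031 ms


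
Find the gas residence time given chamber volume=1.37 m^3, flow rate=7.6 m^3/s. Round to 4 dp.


tau = V / Q_flow
tau = 1.37 / 7.6 = 0.1803 s


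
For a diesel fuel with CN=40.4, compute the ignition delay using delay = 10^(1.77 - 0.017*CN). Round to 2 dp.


delay = 10^(1.77 - 0.017*CN)
Exponent = 1.77 - 0.017*40.4 = 1.0832
delay = 10^1.0832 = 12.11 ms


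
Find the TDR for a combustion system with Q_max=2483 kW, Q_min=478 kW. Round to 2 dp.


TDR = Q_max / Q_min
TDR = 2483 / 478 = 5.19


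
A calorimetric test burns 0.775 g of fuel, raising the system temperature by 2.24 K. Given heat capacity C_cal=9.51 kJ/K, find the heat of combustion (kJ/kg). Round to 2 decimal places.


Hc = C_cal * delta_T / m_fuel
Q_released = 9.51 * 2.24 = 21.3024 kJ
m_fuel = 0.775 g = 0.775/1000 kg = 0.000775 kg
Hc = 21.3024 / 0.000775 = 27486.97 kJ/kg


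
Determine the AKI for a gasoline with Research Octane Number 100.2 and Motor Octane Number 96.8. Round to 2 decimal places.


AKI = (RON + MON) / 2
AKI = (100.2 + 96.8) / 2
AKI = 197.0 / 2 = 98.50


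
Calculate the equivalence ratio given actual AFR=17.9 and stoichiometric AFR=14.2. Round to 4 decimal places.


phi = AFR_stoich / AFR_actual
phi = 14.2 / 17.9 = 0.7933


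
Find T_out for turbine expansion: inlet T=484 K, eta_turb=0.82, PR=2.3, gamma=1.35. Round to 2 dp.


T_out = T_in * (1 - eta * (1 - PR^(-(gamma-1)/gamma)))
Exponent = -(1.35-1)/1.35 = -0.25925926
PR^exp = 2.3^(-0.25925926) = 0.80578413
Factor = 1 - 0.82*(1 - 0.80578413) = 0.84074299
T_out = 484 * 0.84074299 = 406.92 K


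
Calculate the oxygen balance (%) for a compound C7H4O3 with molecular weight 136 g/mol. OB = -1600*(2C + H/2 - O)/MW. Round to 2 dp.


OB = -1600 * (2C + H/2 - O) / MW
Inner = 2*7 + 4/2 - 3 = 13.00
OB = -1600 * 13.00 / 136 = -152.94%


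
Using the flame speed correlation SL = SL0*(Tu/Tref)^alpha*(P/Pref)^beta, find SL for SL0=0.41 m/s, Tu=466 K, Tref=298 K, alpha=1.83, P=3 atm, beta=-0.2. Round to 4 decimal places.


SL = SL0 * (Tu/Tref)^alpha * (P/Pref)^beta
T ratio = 466/298 = 1.56375839
(T ratio)^alpha = 1.56375839^1.83 = 2.266368
(P/Pref)^beta = 3^(-0.2) = 0.802742
SL = 0.41 * 2.266368 * 0.802742 = 0.7459 m/s


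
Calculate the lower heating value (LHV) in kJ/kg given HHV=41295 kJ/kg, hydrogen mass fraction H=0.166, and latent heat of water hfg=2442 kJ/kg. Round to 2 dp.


LHV = HHV - hfg * 9 * H
Water correction = 2442 * 9 * 0.166 = 3648.348 kJ/kg
LHV = 41295 - 3648.348 = 37646.65 kJ/kg


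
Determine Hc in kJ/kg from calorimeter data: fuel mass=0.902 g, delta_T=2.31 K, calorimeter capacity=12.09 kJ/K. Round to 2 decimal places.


Hc = C_cal * delta_T / m_fuel
Q_released = 12.09 * 2.31 = 27.9279 kJ
m_fuel = 0.902 g = 0.902/1000 kg = 0.000902 kg
Hc = 27.9279 / 0.000902 = 30962.20 kJ/kg


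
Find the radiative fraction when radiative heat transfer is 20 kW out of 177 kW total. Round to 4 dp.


f_rad = Q_rad / Q_total
f_rad = 20 / 177 = 0.1130


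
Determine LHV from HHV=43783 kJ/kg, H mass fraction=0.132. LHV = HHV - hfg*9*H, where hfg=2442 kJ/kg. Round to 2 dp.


LHV = HHV - hfg * 9 * H
Water correction = 2442 * 9 * 0.132 = 2901.096 kJ/kg
LHV = 43783 - 2901.096 = 40881.90 kJ/kg


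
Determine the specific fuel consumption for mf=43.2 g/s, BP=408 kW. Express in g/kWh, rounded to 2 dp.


SFC = (mf / BP) * 3600
Rate = 43.2 / 408 = 0.105882 g/(s*kW)
SFC = 0.105882 * 3600 = 381.18 g/kWh


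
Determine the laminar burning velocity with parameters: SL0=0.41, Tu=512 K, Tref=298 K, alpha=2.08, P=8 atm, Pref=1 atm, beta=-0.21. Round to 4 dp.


SL = SL0 * (Tu/Tref)^alpha * (P/Pref)^beta
T ratio = 512/298 = 1.71812081
(T ratio)^alpha = 1.71812081^2.08 = 3.082561
(P/Pref)^beta = 8^(-0.21) = 0.646176
SL = 0.41 * 3.082561 * 0.646176 = 0.8167 m/s


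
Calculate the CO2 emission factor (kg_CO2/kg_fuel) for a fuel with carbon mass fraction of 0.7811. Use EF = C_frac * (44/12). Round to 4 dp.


EF = C_frac * (M_CO2 / M_C)
EF = 0.7811 * (44/12)
EF = 0.7811 * 3.666667 = 2.8640 kg_CO2/kg_fuel


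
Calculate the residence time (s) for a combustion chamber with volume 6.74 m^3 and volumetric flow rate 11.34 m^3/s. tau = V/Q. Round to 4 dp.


tau = V / Q_flow
tau = 6.74 / 11.34 = 0.5944 s


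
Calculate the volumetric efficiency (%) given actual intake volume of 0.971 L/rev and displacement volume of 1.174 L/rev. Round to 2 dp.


eta_v = (V_actual / V_disp) * 100
Ratio = 0.971 / 1.174 = 0.8271
eta_v = 0.8271 * 100 = 82.71%


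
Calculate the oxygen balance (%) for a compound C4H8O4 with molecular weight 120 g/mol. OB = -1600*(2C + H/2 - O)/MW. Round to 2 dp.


OB = -1600 * (2C + H/2 - O) / MW
Inner = 2*4 + 8/2 - 4 = 8.00
OB = -1600 * 8.00 / 120 = -106.67%


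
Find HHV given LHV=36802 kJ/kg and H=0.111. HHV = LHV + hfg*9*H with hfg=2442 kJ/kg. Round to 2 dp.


HHV = LHV + hfg * 9 * H
Water addition = 2442 * 9 * 0.111 = 2439.558 kJ/kg
HHV = 36802 + 2439.558 = 39241.56 kJ/kg


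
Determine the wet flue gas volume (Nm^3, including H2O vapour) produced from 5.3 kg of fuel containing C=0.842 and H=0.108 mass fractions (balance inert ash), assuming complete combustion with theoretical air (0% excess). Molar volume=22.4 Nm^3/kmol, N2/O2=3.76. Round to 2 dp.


Per kg fuel: CO2 = (C/12 kmol)*22.4 = (0.842/12)*22.4 = 1.57173 Nm^3
Per kg fuel: H2O = (H/2 kmol)*22.4 = (0.108/2)*22.4 = 1.20960 Nm^3
O2 needed per kg fuel = C/12 + H/4 = 0.842/12 + 0.108/4 = 0.09716667 kmol
Per kg fuel: N2 = O2*3.76*22.4 = 0.09716667*3.76*22.4 = 8.18377 Nm^3
Total per kg = 1.57173 + 1.20960 + 8.18377 = 10.96510 Nm^3
Total = 10.96510 * 5.3 = 58.12 Nm^3


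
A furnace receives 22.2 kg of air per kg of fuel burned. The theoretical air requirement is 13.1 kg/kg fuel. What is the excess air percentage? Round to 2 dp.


Excess air = actual - stoichiometric = 22.2 - 13.1 = 9.10 kg/kg fuel
Excess air % = (excess / stoich) * 100 = (9.10 / 13.1) * 100 = 69.47%


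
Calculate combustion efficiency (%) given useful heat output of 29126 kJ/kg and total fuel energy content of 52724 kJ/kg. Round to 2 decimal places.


Efficiency = (Q_useful / Q_fuel) * 100
Efficiency = (29126 / 52724) * 100
Efficiency = 0.5524 * 100 = 55.24%


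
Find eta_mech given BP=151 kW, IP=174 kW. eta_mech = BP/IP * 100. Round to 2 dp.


eta_mech = (BP / IP) * 100
Ratio = 151 / 174 = 0.8678
eta_mech = 0.8678 * 100 = 86.78%


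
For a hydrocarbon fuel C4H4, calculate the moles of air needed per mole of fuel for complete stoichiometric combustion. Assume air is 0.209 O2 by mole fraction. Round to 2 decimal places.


Balanced combustion: C4H4 + 5 O2 -> 4 CO2 + 2 H2O
O2 needed = C + H/4 = 4 + 4/4 = 5.00 moles
Air moles = O2 / 0.209 = 5.00 / 0.209 = 23.92 moles air


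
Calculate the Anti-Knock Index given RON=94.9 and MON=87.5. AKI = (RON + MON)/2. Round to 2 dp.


AKI = (RON + MON) / 2
AKI = (94.9 + 87.5) / 2
AKI = 182.4 / 2 = 91.20


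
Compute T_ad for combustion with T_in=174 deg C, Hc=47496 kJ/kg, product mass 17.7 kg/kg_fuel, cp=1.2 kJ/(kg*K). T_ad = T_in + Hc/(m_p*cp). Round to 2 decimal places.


T_ad = T_in + Hc / (m_p * cp)
Denominator = 17.7 * 1.2 = 21.2400
Temperature rise = 47496 / 21.2400 = 2236.16 K
T_ad = 174 + 2236.16 = 2410.16 deg C


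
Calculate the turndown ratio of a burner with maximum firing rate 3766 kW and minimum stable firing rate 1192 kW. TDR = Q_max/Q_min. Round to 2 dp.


TDR = Q_max / Q_min
TDR = 3766 / 1192 = 3.16


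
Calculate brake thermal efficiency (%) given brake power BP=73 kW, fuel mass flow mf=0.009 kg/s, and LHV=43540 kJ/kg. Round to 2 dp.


eta_BTE = (BP / (mf * LHV)) * 100
Denominator = 0.009 * 43540 = 391.8600 kW
eta_BTE = (73 / 391.8600) * 100 = 18.63%


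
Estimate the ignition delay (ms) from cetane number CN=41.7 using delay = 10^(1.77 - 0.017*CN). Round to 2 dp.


delay = 10^(1.77 - 0.017*CN)
Exponent = 1.77 - 0.017*41.7 = 1.0611
delay = 10^1.0611 = 11.51 ms


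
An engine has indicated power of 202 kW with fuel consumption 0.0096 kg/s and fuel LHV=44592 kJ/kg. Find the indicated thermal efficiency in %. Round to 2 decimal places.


eta_ith = (IP / (mf * LHV)) * 100
Denominator = 0.0096 * 44592 = 428.0832 kW
eta_ith = (202 / 428.0832) * 100 = 47.19%


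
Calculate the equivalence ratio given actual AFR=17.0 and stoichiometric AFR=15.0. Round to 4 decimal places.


phi = AFR_stoich / AFR_actual
phi = 15.0 / 17.0 = 0.8824


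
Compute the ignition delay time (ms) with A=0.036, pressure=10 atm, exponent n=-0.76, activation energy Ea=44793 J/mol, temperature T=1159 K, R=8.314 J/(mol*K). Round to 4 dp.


tau = A * P^n * exp(Ea/(R*T))
P^n = 10^(-0.76) = 0.17378008
Ea/(R*T) = 44793/(8.314*1159) = 4.648541
exp(Ea/(R*T)) = 104.432539
tau = 0.036 * 0.17378008 * 104.432539 = 0.6533 ms


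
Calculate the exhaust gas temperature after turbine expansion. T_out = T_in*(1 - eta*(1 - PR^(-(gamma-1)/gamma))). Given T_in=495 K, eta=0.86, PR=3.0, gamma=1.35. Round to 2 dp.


T_out = T_in * (1 - eta * (1 - PR^(-(gamma-1)/gamma)))
Exponent = -(1.35-1)/1.35 = -0.25925926
PR^exp = 3.0^(-0.25925926) = 0.75214556
Factor = 1 - 0.86*(1 - 0.75214556) = 0.78684518
T_out = 495 * 0.78684518 = 389.49 K


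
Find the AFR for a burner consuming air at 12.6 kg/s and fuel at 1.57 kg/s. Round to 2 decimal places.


AFR = m_air / m_fuel
AFR = 12.6 / 1.57 = 8.03


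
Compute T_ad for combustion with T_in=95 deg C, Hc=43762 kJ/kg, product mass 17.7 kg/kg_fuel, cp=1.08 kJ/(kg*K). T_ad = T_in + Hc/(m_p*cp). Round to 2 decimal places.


T_ad = T_in + Hc / (m_p * cp)
Denominator = 17.7 * 1.08 = 19.1160
Temperature rise = 43762 / 19.1160 = 2289.29 K
T_ad = 95 + 2289.29 = 2384.29 deg C


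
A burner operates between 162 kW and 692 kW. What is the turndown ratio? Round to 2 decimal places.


TDR = Q_max / Q_min
TDR = 692 / 162 = 4.27


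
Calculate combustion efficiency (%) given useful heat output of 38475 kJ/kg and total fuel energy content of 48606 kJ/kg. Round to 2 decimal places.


Efficiency = (Q_useful / Q_fuel) * 100
Efficiency = (38475 / 48606) * 100
Efficiency = 0.7916 * 100 = 79.16%


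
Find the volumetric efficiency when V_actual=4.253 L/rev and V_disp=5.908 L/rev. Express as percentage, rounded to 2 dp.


eta_v = (V_actual / V_disp) * 100
Ratio = 4.253 / 5.908 = 0.7199
eta_v = 0.7199 * 100 = 71.99%


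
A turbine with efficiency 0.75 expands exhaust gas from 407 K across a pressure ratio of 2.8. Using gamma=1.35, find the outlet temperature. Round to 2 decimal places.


T_out = T_in * (1 - eta * (1 - PR^(-(gamma-1)/gamma)))
Exponent = -(1.35-1)/1.35 = -0.25925926
PR^exp = 2.8^(-0.25925926) = 0.76572026
Factor = 1 - 0.75*(1 - 0.76572026) = 0.82429020
T_out = 407 * 0.82429020 = 335.49 K


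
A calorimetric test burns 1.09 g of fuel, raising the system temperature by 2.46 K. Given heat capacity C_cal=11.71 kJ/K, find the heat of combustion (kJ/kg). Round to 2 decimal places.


Hc = C_cal * delta_T / m_fuel
Q_released = 11.71 * 2.46 = 28.8066 kJ
m_fuel = 1.09 g = 1.09/1000 kg = 0.001090 kg
Hc = 28.8066 / 0.001090 = 26428.07 kJ/kg


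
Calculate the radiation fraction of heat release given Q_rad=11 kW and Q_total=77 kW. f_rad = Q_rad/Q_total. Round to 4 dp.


f_rad = Q_rad / Q_total
f_rad = 11 / 77 = 0.1429


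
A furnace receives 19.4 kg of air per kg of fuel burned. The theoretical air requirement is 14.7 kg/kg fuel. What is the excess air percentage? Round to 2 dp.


Excess air = actual - stoichiometric = 19.4 - 14.7 = 4.70 kg/kg fuel
Excess air % = (excess / stoich) * 100 = (4.70 / 14.7) * 100 = 31.97%


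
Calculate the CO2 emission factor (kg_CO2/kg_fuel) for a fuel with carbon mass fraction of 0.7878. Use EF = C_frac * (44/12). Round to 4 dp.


EF = C_frac * (M_CO2 / M_C)
EF = 0.7878 * (44/12)
EF = 0.7878 * 3.666667 = 2.8886 kg_CO2/kg_fuel


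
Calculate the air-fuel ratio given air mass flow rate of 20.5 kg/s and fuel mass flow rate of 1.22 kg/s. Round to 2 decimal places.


AFR = m_air / m_fuel
AFR = 20.5 / 1.22 = 16.80


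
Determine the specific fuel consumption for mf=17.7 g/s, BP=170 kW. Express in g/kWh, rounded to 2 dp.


SFC = (mf / BP) * 3600
Rate = 17.7 / 170 = 0.104118 g/(s*kW)
SFC = 0.104118 * 3600 = 374.82 g/kWh


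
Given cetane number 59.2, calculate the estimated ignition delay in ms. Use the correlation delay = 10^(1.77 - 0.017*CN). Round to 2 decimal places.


delay = 10^(1.77 - 0.017*CN)
Exponent = 1.77 - 0.017*59.2 = 0.7636
delay = 10^0.7636 = 5.80 ms


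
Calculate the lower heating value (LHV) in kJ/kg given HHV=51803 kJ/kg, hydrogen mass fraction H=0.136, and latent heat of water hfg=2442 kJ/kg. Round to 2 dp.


LHV = HHV - hfg * 9 * H
Water correction = 2442 * 9 * 0.136 = 2989.008 kJ/kg
LHV = 51803 - 2989.008 = 48813.99 kJ/kg


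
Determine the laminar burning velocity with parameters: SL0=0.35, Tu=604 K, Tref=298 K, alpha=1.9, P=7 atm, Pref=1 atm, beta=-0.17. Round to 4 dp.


SL = SL0 * (Tu/Tref)^alpha * (P/Pref)^beta
T ratio = 604/298 = 2.02684564
(T ratio)^alpha = 2.02684564^1.9 = 3.827889
(P/Pref)^beta = 7^(-0.17) = 0.718345
SL = 0.35 * 3.827889 * 0.718345 = 0.9624 m/s


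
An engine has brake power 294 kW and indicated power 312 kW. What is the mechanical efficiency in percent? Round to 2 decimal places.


eta_mech = (BP / IP) * 100
Ratio = 294 / 312 = 0.9423
eta_mech = 0.9423 * 100 = 94.23%


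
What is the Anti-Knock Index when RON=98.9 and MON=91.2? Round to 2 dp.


AKI = (RON + MON) / 2
AKI = (98.9 + 91.2) / 2
AKI = 190.1 / 2 = 95.05


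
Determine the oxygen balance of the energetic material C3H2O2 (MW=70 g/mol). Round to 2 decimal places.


OB = -1600 * (2C + H/2 - O) / MW
Inner = 2*3 + 2/2 - 2 = 5.00
OB = -1600 * 5.00 / 70 = -114.29%


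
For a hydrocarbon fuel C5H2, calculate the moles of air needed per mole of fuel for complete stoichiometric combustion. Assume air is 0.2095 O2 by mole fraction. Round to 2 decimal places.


Balanced combustion: C5H2 + 5.5 O2 -> 5 CO2 + 1 H2O
O2 needed = C + H/4 = 5 + 2/4 = 5.50 moles
Air moles = O2 / 0.2095 = 5.50 / 0.2095 = 26.25 moles air


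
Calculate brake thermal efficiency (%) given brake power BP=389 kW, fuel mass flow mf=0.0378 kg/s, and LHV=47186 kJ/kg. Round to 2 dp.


eta_BTE = (BP / (mf * LHV)) * 100
Denominator = 0.0378 * 47186 = 1783.6308 kW
eta_BTE = (389 / 1783.6308) * 100 = 21.81%


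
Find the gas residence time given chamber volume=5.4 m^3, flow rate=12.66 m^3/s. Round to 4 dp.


tau = V / Q_flow
tau = 5.4 / 12.66 = 0.4265 s


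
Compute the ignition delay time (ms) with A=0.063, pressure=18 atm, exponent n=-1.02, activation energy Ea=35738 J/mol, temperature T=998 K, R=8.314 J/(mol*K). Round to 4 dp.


tau = A * P^n * exp(Ea/(R*T))
P^n = 18^(-1.02) = 0.05243509
Ea/(R*T) = 35738/(8.314*998) = 4.307147
exp(Ea/(R*T)) = 74.228405
tau = 0.063 * 0.05243509 * 74.228405 = 0.2452 ms


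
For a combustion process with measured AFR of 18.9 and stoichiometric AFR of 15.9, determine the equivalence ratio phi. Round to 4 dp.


phi = AFR_stoich / AFR_actual
phi = 15.9 / 18.9 = 0.8413


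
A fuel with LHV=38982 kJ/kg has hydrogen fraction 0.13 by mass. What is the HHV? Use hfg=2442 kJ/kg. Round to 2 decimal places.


HHV = LHV + hfg * 9 * H
Water addition = 2442 * 9 * 0.13 = 2857.140 kJ/kg
HHV = 38982 + 2857.140 = 41839.14 kJ/kg


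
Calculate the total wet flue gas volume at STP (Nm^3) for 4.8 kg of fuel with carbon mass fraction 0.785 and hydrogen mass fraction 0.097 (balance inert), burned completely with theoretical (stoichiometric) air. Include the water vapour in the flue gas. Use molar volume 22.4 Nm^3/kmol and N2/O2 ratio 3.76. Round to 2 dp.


Per kg fuel: CO2 = (C/12 kmol)*22.4 = (0.785/12)*22.4 = 1.46533 Nm^3
Per kg fuel: H2O = (H/2 kmol)*22.4 = (0.097/2)*22.4 = 1.08640 Nm^3
O2 needed per kg fuel = C/12 + H/4 = 0.785/12 + 0.097/4 = 0.08966667 kmol
Per kg fuel: N2 = O2*3.76*22.4 = 0.08966667*3.76*22.4 = 7.55209 Nm^3
Total per kg = 1.46533 + 1.08640 + 7.55209 = 10.10382 Nm^3
Total = 10.10382 * 4.8 = 48.50 Nm^3


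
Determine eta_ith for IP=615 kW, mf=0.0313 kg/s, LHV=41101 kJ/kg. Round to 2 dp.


eta_ith = (IP / (mf * LHV)) * 100
Denominator = 0.0313 * 41101 = 1286.4613 kW
eta_ith = (615 / 1286.4613) * 100 = 47.81%


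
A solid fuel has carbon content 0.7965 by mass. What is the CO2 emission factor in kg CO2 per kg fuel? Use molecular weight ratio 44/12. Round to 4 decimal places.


EF = C_frac * (M_CO2 / M_C)
EF = 0.7965 * (44/12)
EF = 0.7965 * 3.666667 = 2.9205 kg_CO2/kg_fuel


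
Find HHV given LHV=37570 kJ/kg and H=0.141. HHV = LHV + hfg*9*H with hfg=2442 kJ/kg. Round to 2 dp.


HHV = LHV + hfg * 9 * H
Water addition = 2442 * 9 * 0.141 = 3098.898 kJ/kg
HHV = 37570 + 3098.898 = 40668.90 kJ/kg


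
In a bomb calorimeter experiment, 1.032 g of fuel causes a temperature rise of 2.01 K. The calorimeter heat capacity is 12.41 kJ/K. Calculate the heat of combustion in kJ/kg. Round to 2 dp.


Hc = C_cal * delta_T / m_fuel
Q_released = 12.41 * 2.01 = 24.9441 kJ
m_fuel = 1.032 g = 1.032/1000 kg = 0.001032 kg
Hc = 24.9441 / 0.001032 = 24170.64 kJ/kg


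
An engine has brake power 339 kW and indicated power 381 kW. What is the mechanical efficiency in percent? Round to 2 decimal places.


eta_mech = (BP / IP) * 100
Ratio = 339 / 381 = 0.8898
eta_mech = 0.8898 * 100 = 88.98%


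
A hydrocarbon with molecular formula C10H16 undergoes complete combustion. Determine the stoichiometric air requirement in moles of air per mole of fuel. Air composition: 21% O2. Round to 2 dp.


Balanced combustion: C10H16 + 14 O2 -> 10 CO2 + 8 H2O
O2 needed = C + H/4 = 10 + 16/4 = 14.00 moles
Air moles = O2 / 0.21 = 14.00 / 0.21 = 66.67 moles air


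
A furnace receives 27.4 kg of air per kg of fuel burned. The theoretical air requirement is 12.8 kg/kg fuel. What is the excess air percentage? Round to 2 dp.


Excess air = actual - stoichiometric = 27.4 - 12.8 = 14.60 kg/kg fuel
Excess air % = (excess / stoich) * 100 = (14.60 / 12.8) * 100 = 114.06%


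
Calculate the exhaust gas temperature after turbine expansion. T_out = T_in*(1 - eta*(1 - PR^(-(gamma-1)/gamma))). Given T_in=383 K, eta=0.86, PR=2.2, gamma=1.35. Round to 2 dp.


T_out = T_in * (1 - eta * (1 - PR^(-(gamma-1)/gamma)))
Exponent = -(1.35-1)/1.35 = -0.25925926
PR^exp = 2.2^(-0.25925926) = 0.81512413
Factor = 1 - 0.86*(1 - 0.81512413) = 0.84100675
T_out = 383 * 0.84100675 = 322.11 K


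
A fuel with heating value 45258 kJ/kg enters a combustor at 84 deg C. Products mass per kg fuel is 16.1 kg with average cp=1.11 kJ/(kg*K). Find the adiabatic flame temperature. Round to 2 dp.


T_ad = T_in + Hc / (m_p * cp)
Denominator = 16.1 * 1.11 = 17.8710
Temperature rise = 45258 / 17.8710 = 2532.48 K
T_ad = 84 + 2532.48 = 2616.48 deg C


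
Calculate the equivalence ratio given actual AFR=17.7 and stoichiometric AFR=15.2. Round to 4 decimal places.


phi = AFR_stoich / AFR_actual
phi = 15.2 / 17.7 = 0.8588


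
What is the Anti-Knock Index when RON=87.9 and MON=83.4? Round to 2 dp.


AKI = (RON + MON) / 2
AKI = (87.9 + 83.4) / 2
AKI = 171.3 / 2 = 85.65


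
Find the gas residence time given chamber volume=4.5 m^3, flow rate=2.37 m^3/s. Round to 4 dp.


tau = V / Q_flow
tau = 4.5 / 2.37 = 1.8987 s


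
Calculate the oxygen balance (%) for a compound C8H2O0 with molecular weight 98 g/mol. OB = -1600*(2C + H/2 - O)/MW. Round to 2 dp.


OB = -1600 * (2C + H/2 - O) / MW
Inner = 2*8 + 2/2 - 0 = 17.00
OB = -1600 * 17.00 / 98 = -277.55%


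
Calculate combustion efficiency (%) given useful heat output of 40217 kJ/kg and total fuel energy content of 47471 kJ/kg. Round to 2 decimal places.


Efficiency = (Q_useful / Q_fuel) * 100
Efficiency = (40217 / 47471) * 100
Efficiency = 0.8472 * 100 = 84.72%


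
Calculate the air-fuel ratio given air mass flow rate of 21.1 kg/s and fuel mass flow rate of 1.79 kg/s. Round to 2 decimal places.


AFR = m_air / m_fuel
AFR = 21.1 / 1.79 = 11.79


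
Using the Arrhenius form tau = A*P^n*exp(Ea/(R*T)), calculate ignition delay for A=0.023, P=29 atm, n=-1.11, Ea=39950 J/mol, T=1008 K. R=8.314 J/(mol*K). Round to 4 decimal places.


tau = A * P^n * exp(Ea/(R*T))
P^n = 29^(-1.11) = 0.02380884
Ea/(R*T) = 39950/(8.314*1008) = 4.767012
exp(Ea/(R*T)) = 117.567407
tau = 0.023 * 0.02380884 * 117.567407 = 0.0644 ms


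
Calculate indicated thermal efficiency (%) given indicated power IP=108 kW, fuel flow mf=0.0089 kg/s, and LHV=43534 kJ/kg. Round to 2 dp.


eta_ith = (IP / (mf * LHV)) * 100
Denominator = 0.0089 * 43534 = 387.4526 kW
eta_ith = (108 / 387.4526) * 100 = 27.87%


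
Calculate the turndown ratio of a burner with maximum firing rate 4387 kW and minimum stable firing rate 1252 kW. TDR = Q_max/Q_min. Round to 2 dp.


TDR = Q_max / Q_min
TDR = 4387 / 1252 = 3.50


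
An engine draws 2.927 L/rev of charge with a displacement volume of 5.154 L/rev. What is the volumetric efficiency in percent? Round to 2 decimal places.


eta_v = (V_actual / V_disp) * 100
Ratio = 2.927 / 5.154 = 0.5679
eta_v = 0.5679 * 100 = 56.79%


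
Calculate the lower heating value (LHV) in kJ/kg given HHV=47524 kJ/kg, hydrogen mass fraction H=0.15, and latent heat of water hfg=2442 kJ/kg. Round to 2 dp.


LHV = HHV - hfg * 9 * H
Water correction = 2442 * 9 * 0.15 = 3296.700 kJ/kg
LHV = 47524 - 3296.700 = 44227.30 kJ/kg


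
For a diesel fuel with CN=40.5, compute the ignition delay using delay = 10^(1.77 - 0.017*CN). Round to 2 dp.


delay = 10^(1.77 - 0.017*CN)
Exponent = 1.77 - 0.017*40.5 = 1.0815
delay = 10^1.0815 = 12.06 ms


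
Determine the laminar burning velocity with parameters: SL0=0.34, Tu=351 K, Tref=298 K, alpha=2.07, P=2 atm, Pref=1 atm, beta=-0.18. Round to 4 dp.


SL = SL0 * (Tu/Tref)^alpha * (P/Pref)^beta
T ratio = 351/298 = 1.17785235
(T ratio)^alpha = 1.17785235^2.07 = 1.403324
(P/Pref)^beta = 2^(-0.18) = 0.882703
SL = 0.34 * 1.403324 * 0.882703 = 0.4212 m/s


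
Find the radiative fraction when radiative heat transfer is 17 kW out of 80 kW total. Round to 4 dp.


f_rad = Q_rad / Q_total
f_rad = 17 / 80 = 0.2125


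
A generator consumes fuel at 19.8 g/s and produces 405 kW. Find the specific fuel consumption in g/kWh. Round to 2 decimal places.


SFC = (mf / BP) * 3600
Rate = 19.8 / 405 = 0.048889 g/(s*kW)
SFC = 0.048889 * 3600 = 176.00 g/kWh


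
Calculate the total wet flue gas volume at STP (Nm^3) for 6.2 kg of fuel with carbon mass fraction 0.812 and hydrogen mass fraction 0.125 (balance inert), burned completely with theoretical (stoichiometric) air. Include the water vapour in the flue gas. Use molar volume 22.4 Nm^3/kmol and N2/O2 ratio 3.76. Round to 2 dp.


Per kg fuel: CO2 = (C/12 kmol)*22.4 = (0.812/12)*22.4 = 1.51573 Nm^3
Per kg fuel: H2O = (H/2 kmol)*22.4 = (0.125/2)*22.4 = 1.40000 Nm^3
O2 needed per kg fuel = C/12 + H/4 = 0.812/12 + 0.125/4 = 0.09891667 kmol
Per kg fuel: N2 = O2*3.76*22.4 = 0.09891667*3.76*22.4 = 8.33116 Nm^3
Total per kg = 1.51573 + 1.40000 + 8.33116 = 11.24689 Nm^3
Total = 11.24689 * 6.2 = 69.73 Nm^3


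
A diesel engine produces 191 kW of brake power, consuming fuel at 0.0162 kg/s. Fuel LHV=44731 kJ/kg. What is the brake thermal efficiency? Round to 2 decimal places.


eta_BTE = (BP / (mf * LHV)) * 100
Denominator = 0.0162 * 44731 = 724.6422 kW
eta_BTE = (191 / 724.6422) * 100 = 26.36%


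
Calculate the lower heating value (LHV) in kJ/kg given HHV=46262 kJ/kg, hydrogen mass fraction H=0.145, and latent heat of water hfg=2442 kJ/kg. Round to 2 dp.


LHV = HHV - hfg * 9 * H
Water correction = 2442 * 9 * 0.145 = 3186.810 kJ/kg
LHV = 46262 - 3186.810 = 43075.19 kJ/kg


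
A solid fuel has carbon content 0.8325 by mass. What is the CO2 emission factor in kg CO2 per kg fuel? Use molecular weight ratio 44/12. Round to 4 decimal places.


EF = C_frac * (M_CO2 / M_C)
EF = 0.8325 * (44/12)
EF = 0.8325 * 3.666667 = 3.0525 kg_CO2/kg_fuel


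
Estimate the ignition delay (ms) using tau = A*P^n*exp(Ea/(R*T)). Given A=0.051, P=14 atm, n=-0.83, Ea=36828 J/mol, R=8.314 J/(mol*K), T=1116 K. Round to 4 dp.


tau = A * P^n * exp(Ea/(R*T))
P^n = 14^(-0.83) = 0.11187002
Ea/(R*T) = 36828/(8.314*1116) = 3.969209
exp(Ea/(R*T)) = 52.942614
tau = 0.051 * 0.11187002 * 52.942614 = 0.3021 ms
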